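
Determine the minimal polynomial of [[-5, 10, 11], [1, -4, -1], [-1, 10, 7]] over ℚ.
m_A(x) = (x - 6)(x + 4)^2

The characteristic polynomial factors as (x - 6)(x + 4)^2. The minimal polynomial is ∏(x - λ)^{k_λ} where k_λ is the size of the largest Jordan block at λ.

For λ = -4: rank(A + 4I) = 2, and the largest Jordan block has size 2 (the smallest k with rank((A + 4I)^k) = rank((A + 4I)^(k+1))).
For λ = 6: rank(A - 6I) = 2, and the largest Jordan block has size 1 (the smallest k with rank((A - 6I)^k) = rank((A - 6I)^(k+1))).

So m_A(x) = (x - 6)(x + 4)^2.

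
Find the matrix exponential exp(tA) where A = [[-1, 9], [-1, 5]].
A has Jordan form J = [[2, 1], [0, 2]] with A = PJP^{-1}, so e^{tA} = P e^{tJ} P^{-1}.

For a Jordan block J_k(λ), e^{tJ_k(λ)} = e^{λt} · (I + tN + t^2 N^2/2! + ... + t^{k-1} N^{k-1}/(k-1)!) where N is the nilpotent superdiagonal part.

Assembling the blocks and conjugating back gives the entries of e^{tA} as shown above.

e^{tA} = [[(1 - 3*t)*e^{2*t}, 9*t*e^{2*t}], [-t*e^{2*t}, (3*t + 1)*e^{2*t}]]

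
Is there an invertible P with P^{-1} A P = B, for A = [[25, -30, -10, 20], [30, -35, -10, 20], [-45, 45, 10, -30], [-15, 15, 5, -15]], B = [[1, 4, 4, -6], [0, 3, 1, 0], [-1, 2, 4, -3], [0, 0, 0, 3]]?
trace(A) = -15 but trace(B) = 11. The trace is a similarity invariant, so A and B are not similar.

No.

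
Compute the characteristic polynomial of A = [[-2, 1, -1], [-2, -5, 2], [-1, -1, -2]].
xI - A = [[x + 2, -1, 1], [2, x + 5, -2], [1, 1, x + 2]].

Expanding det(xI - A) along the first row:
det(xI - A) = + (x + 2)·det([[x + 5, -2], [1, x + 2]]) - (-1)·det([[2, -2], [1, x + 2]]) + (1)·det([[2, x + 5], [1, 1]]).

Evaluating gives χ_A(x) = x^3 + 9x^2 + 27x + 27 = (x + 3)^3.

χ_A(x) = (x + 3)^3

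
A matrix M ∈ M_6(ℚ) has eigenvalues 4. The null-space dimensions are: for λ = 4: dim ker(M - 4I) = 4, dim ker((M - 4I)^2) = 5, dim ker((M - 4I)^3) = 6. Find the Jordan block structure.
λ = 4: successive nullity increments [4, 1, 1] count blocks of size ≥ k; block sizes are [3, 1, 1, 1].

Jordan blocks: (4, 3), (4, 1), (4, 1), (4, 1)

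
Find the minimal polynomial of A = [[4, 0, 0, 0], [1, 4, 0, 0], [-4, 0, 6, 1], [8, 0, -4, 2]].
The characteristic polynomial factors as (x - 4)^4. The minimal polynomial is ∏(x - λ)^{k_λ} where k_λ is the size of the largest Jordan block at λ.

For λ = 4: rank(A - 4I) = 2, and the largest Jordan block has size 2 (the smallest k with rank((A - 4I)^k) = rank((A - 4I)^(k+1))).

So m_A(x) = (x - 4)^2.

m_A(x) = (x - 4)^2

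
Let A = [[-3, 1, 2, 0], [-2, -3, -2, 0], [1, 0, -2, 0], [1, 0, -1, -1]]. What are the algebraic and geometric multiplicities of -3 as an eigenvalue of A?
algebraic multiplicity 2, geometric multiplicity 1

The characteristic polynomial is (x + 1)(x + 2)(x + 3)^2, so the factor x + 3 appears with exponent 2: the algebraic multiplicity is 2.

rank(A + 3I) = 3, so the eigenspace has dimension 4 - 3 = 1: the geometric multiplicity is 1.

Since 1 < 2, A is not diagonalizable.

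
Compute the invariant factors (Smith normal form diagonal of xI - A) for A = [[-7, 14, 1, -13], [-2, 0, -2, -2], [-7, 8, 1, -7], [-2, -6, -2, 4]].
The Jordan structure of A has elementary divisors (x + 4)^2, x, (x - 6). Arranging the block sizes at each eigenvalue in decreasing order and taking row products gives the invariant factors.

Invariant factors (smallest first, each dividing the next): x(x - 6)(x + 4)^2.

Check: the last factor x(x - 6)(x + 4)^2 is the minimal polynomial, and the product x(x - 6)(x + 4)^2 is the characteristic polynomial.

x(x - 6)(x + 4)^2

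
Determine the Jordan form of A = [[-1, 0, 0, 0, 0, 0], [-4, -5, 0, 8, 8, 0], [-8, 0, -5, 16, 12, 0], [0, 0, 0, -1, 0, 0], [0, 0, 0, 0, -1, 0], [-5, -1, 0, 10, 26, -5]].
The characteristic polynomial is det(xI - A) = (x + 1)^3(x + 5)^3, so the eigenvalues are -5 (algebraic multiplicity 3), -1 (algebraic multiplicity 3).

For λ = -5: rank(A + 5I) = 4, rank((A + 5I)^2) = 3. The eigenspace has dimension 6 - 4 = 2, so there are 2 Jordan blocks; the rank sequence gives block sizes [2, 1].

For λ = -1: rank(A + I) = 3. The eigenspace has dimension 6 - 3 = 3, so there are 3 Jordan blocks; the rank sequence gives block sizes [1, 1, 1].

Assembling the blocks gives the Jordan form J above.

J = [[-5, 1, 0, 0, 0, 0], [0, -5, 0, 0, 0, 0], [0, 0, -5, 0, 0, 0], [0, 0, 0, -1, 0, 0], [0, 0, 0, 0, -1, 0], [0, 0, 0, 0, 0, -1]]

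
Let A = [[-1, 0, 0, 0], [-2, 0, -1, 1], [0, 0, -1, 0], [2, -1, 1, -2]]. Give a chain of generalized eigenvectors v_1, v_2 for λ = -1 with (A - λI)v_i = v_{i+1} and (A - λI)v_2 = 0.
v_1 = [[0, 1, 0, 0]]^T, v_2 = [[0, 1, 0, -1]]^T

We seek v_1 ∈ ker((A + I)^2) \ ker(A + I), then set v_{i+1} = (A + I) v_i.

One such chain is v_1 = [[0, 1, 0, 0]]^T, v_2 = [[0, 1, 0, -1]]^T. Check: (A + I) v_2 = [[0, 0, 0, 0]]^T = 0.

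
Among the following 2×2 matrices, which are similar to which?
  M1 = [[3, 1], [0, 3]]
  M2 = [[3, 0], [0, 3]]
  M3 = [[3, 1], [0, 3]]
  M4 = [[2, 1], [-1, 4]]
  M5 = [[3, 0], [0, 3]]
2 classes: {M1, M3, M4}, {M2, M5}

Characteristic polynomials: χ_{M1} = (x - 3)^2, χ_{M2} = (x - 3)^2, χ_{M3} = (x - 3)^2, χ_{M4} = (x - 3)^2, χ_{M5} = (x - 3)^2.

{M1, M3, M4}: invariant factors (x - 3)^2.

{M2, M5}: invariant factors x - 3, x - 3.

Matrices are similar if and only if their invariant-factor lists agree; the partition into similarity classes is {M1, M3, M4}, {M2, M5}.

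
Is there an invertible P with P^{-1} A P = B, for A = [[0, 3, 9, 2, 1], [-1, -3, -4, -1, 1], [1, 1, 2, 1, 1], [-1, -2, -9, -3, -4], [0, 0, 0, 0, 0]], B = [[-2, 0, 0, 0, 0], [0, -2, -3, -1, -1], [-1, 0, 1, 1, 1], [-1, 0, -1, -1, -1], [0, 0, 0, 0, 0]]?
Yes.

Two matrices over a field are similar if and only if they have the same invariant factors.

Both A and B have characteristic polynomial x^3(x + 2)^2 and minimal polynomial x^2(x + 2)^2. Computing further, both have invariant factors x, x^2(x + 2)^2. Hence A and B are similar.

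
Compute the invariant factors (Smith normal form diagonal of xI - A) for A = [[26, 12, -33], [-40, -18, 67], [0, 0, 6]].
The Jordan structure of A has elementary divisors (x - 2), (x - 6)^2. Arranging the block sizes at each eigenvalue in decreasing order and taking row products gives the invariant factors.

Invariant factors (smallest first, each dividing the next): (x - 6)^2(x - 2).

Check: the last factor (x - 6)^2(x - 2) is the minimal polynomial, and the product (x - 6)^2(x - 2) is the characteristic polynomial.

(x - 6)^2(x - 2)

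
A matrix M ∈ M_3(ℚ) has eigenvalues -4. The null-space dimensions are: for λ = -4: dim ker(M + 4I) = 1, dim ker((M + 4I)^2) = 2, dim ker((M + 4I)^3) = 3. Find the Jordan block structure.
λ = -4: successive nullity increments [1, 1, 1] count blocks of size ≥ k; block sizes are [3].

Jordan blocks: (-4, 3)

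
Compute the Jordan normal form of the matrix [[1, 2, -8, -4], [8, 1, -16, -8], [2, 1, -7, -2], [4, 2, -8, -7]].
The characteristic polynomial is det(xI - A) = (x + 3)^4, so the eigenvalues are -3 (algebraic multiplicity 4).

For λ = -3: rank(A + 3I) = 1, rank((A + 3I)^2) = 0. The eigenspace has dimension 4 - 1 = 3, so there are 3 Jordan blocks; the rank sequence gives block sizes [2, 1, 1].

Assembling the blocks gives the Jordan form J above.

J = [[-3, 1, 0, 0], [0, -3, 0, 0], [0, 0, -3, 0], [0, 0, 0, -3]]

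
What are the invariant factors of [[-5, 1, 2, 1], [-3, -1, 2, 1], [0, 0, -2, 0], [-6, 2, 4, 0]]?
The Jordan structure of A has elementary divisors (x + 2)^2, (x + 2), (x + 2). Arranging the block sizes at each eigenvalue in decreasing order and taking row products gives the invariant factors.

Invariant factors (smallest first, each dividing the next): x + 2, x + 2, (x + 2)^2.

Check: the last factor (x + 2)^2 is the minimal polynomial, and the product (x + 2)^4 is the characteristic polynomial.

x + 2, x + 2, (x + 2)^2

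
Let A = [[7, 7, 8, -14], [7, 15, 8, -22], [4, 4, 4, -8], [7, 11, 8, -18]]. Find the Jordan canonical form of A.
The characteristic polynomial is det(xI - A) = x^2(x - 4)^2, so the eigenvalues are 0 (algebraic multiplicity 2), 4 (algebraic multiplicity 2).

For λ = 0: rank(A) = 3, rank(A^2) = 2. The eigenspace has dimension 4 - 3 = 1, so there is 1 Jordan block; the rank sequence gives block sizes [2].

For λ = 4: rank(A - 4I) = 2. The eigenspace has dimension 4 - 2 = 2, so there are 2 Jordan blocks; the rank sequence gives block sizes [1, 1].

Assembling the blocks gives the Jordan form J above.

J = [[0, 1, 0, 0], [0, 0, 0, 0], [0, 0, 4, 0], [0, 0, 0, 4]]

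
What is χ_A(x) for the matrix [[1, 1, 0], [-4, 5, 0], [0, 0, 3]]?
xI - A = [[x - 1, -1, 0], [4, x - 5, 0], [0, 0, x - 3]].

Expanding det(xI - A) along the first row:
det(xI - A) = + (x - 1)·det([[x - 5, 0], [0, x - 3]]) - (-1)·det([[4, 0], [0, x - 3]]) + (0)·det([[4, x - 5], [0, 0]]).

Evaluating gives χ_A(x) = x^3 - 9x^2 + 27x - 27 = (x - 3)^3.

χ_A(x) = (x - 3)^3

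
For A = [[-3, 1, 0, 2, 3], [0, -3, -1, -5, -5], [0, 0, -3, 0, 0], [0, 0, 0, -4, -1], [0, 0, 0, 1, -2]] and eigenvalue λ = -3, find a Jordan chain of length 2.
v_1 = [[-13, 0, 4, -4, 3]]^T, v_2 = [[1, 1, 0, 1, -1]]^T

We seek v_1 ∈ ker((A + 3I)^2) \ ker(A + 3I), then set v_{i+1} = (A + 3I) v_i.

One such chain is v_1 = [[-13, 0, 4, -4, 3]]^T, v_2 = [[1, 1, 0, 1, -1]]^T. Check: (A + 3I) v_2 = [[0, 0, 0, 0, 0]]^T = 0.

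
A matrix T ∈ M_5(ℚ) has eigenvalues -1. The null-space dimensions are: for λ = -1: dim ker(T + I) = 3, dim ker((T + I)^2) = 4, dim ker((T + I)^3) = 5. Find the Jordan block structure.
λ = -1: successive nullity increments [3, 1, 1] count blocks of size ≥ k; block sizes are [3, 1, 1].

Jordan blocks: (-1, 3), (-1, 1), (-1, 1)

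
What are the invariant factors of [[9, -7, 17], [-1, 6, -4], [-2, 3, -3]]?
(x - 4)^3

The Jordan structure of A has elementary divisors (x - 4)^3. Arranging the block sizes at each eigenvalue in decreasing order and taking row products gives the invariant factors.

Invariant factors (smallest first, each dividing the next): (x - 4)^3.

Check: the last factor (x - 4)^3 is the minimal polynomial, and the product (x - 4)^3 is the characteristic polynomial.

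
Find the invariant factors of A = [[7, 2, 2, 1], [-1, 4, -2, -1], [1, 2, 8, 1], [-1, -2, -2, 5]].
The Jordan structure of A has elementary divisors (x - 6)^2, (x - 6), (x - 6). Arranging the block sizes at each eigenvalue in decreasing order and taking row products gives the invariant factors.

Invariant factors (smallest first, each dividing the next): x - 6, x - 6, (x - 6)^2.

Check: the last factor (x - 6)^2 is the minimal polynomial, and the product (x - 6)^4 is the characteristic polynomial.

x - 6, x - 6, (x - 6)^2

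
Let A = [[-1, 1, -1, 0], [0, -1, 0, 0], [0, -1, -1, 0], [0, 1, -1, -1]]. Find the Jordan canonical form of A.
J = [[-1, 1, 0, 0], [0, -1, 1, 0], [0, 0, -1, 0], [0, 0, 0, -1]]

The characteristic polynomial is det(xI - A) = (x + 1)^4, so the eigenvalues are -1 (algebraic multiplicity 4).

For λ = -1: rank(A + I) = 2, rank((A + I)^2) = 1, rank((A + I)^3) = 0. The eigenspace has dimension 4 - 2 = 2, so there are 2 Jordan blocks; the rank sequence gives block sizes [3, 1].

Assembling the blocks gives the Jordan form J above.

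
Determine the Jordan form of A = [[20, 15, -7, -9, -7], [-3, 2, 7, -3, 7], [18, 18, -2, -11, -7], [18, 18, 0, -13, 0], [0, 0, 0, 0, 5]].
J = [[-2, 0, 0, 0, 0], [0, -1, 0, 0, 0], [0, 0, 5, 1, 0], [0, 0, 0, 5, 0], [0, 0, 0, 0, 5]]

The characteristic polynomial is det(xI - A) = (x - 5)^3(x + 1)(x + 2), so the eigenvalues are -2 (algebraic multiplicity 1), -1 (algebraic multiplicity 1), 5 (algebraic multiplicity 3).

For λ = -2: algebraic multiplicity 1 gives one 1×1 block.

For λ = -1: algebraic multiplicity 1 gives one 1×1 block.

For λ = 5: rank(A - 5I) = 3, rank((A - 5I)^2) = 2. The eigenspace has dimension 5 - 3 = 2, so there are 2 Jordan blocks; the rank sequence gives block sizes [2, 1].

Assembling the blocks gives the Jordan form J above.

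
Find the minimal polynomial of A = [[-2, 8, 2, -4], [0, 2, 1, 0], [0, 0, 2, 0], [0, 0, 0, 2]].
m_A(x) = (x - 2)^2(x + 2)

The characteristic polynomial factors as (x - 2)^3(x + 2). The minimal polynomial is ∏(x - λ)^{k_λ} where k_λ is the size of the largest Jordan block at λ.

For λ = -2: rank(A + 2I) = 3, and the largest Jordan block has size 1 (the smallest k with rank((A + 2I)^k) = rank((A + 2I)^(k+1))).
For λ = 2: rank(A - 2I) = 2, and the largest Jordan block has size 2 (the smallest k with rank((A - 2I)^k) = rank((A - 2I)^(k+1))).

So m_A(x) = (x - 2)^2(x + 2).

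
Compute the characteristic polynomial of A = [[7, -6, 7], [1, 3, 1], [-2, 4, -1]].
xI - A = [[x - 7, 6, -7], [-1, x - 3, -1], [2, -4, x + 1]].

Expanding det(xI - A) along the first row:
det(xI - A) = + (x - 7)·det([[x - 3, -1], [-4, x + 1]]) - (6)·det([[-1, -1], [2, x + 1]]) + (-7)·det([[-1, x - 3], [2, -4]]).

Evaluating gives χ_A(x) = x^3 - 9x^2 + 27x - 27 = (x - 3)^3.

χ_A(x) = (x - 3)^3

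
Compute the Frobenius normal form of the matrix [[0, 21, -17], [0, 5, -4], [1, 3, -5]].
R = [[0, 0, 1], [1, 0, -4], [0, 1, 0]]

The invariant factors of A (the non-unit diagonal entries of the Smith normal form of xI - A over ℚ[x]) are x^3 + 4x - 1, each dividing the next. The characteristic polynomial is their product, x^3 + 4x - 1.

The rational canonical form is the block-diagonal matrix of companion matrices C(f_i):
R = [[0, 0, 1], [1, 0, -4], [0, 1, 0]].

Note the characteristic polynomial does not split into linear factors over ℚ, so A has no Jordan form over ℚ; the rational canonical form exists over any field.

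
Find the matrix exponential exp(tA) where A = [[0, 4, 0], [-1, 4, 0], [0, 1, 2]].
e^{tA} = [[(1 - 2*t)*e^{2*t}, 4*t*e^{2*t}, 0], [-t*e^{2*t}, (2*t + 1)*e^{2*t}, 0], [-t^2*e^{2*t}/2, t*(t + 1)*e^{2*t}, e^{2*t}]]

A has Jordan form J = [[2, 1, 0], [0, 2, 1], [0, 0, 2]] with A = PJP^{-1}, so e^{tA} = P e^{tJ} P^{-1}.

For a Jordan block J_k(λ), e^{tJ_k(λ)} = e^{λt} · (I + tN + t^2 N^2/2! + ... + t^{k-1} N^{k-1}/(k-1)!) where N is the nilpotent superdiagonal part.

Assembling the blocks and conjugating back gives the entries of e^{tA} as shown above.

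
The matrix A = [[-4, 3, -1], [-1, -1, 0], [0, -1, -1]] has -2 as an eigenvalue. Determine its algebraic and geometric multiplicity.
The characteristic polynomial is (x + 2)^3, so the factor x + 2 appears with exponent 3: the algebraic multiplicity is 3.

rank(A + 2I) = 2, so the eigenspace has dimension 3 - 2 = 1: the geometric multiplicity is 1.

Since 1 < 3, A is not diagonalizable.

algebraic multiplicity 3, geometric multiplicity 1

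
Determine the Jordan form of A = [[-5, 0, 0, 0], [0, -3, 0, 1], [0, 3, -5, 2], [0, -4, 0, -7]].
J = [[-5, 1, 0, 0], [0, -5, 1, 0], [0, 0, -5, 0], [0, 0, 0, -5]]

The characteristic polynomial is det(xI - A) = (x + 5)^4, so the eigenvalues are -5 (algebraic multiplicity 4).

For λ = -5: rank(A + 5I) = 2, rank((A + 5I)^2) = 1, rank((A + 5I)^3) = 0. The eigenspace has dimension 4 - 2 = 2, so there are 2 Jordan blocks; the rank sequence gives block sizes [3, 1].

Assembling the blocks gives the Jordan form J above.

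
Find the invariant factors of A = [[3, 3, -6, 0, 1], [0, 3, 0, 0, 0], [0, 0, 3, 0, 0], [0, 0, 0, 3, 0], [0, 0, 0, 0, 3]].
The Jordan structure of A has elementary divisors (x - 3)^2, (x - 3), (x - 3), (x - 3). Arranging the block sizes at each eigenvalue in decreasing order and taking row products gives the invariant factors.

Invariant factors (smallest first, each dividing the next): x - 3, x - 3, x - 3, (x - 3)^2.

Check: the last factor (x - 3)^2 is the minimal polynomial, and the product (x - 3)^5 is the characteristic polynomial.

x - 3, x - 3, x - 3, (x - 3)^2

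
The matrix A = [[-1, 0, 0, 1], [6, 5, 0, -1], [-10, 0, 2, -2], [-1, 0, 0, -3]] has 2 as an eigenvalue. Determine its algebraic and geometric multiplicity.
algebraic multiplicity 1, geometric multiplicity 1

The characteristic polynomial is (x - 5)(x - 2)(x + 2)^2, so the factor x - 2 appears with exponent 1: the algebraic multiplicity is 1.

rank(A - 2I) = 3, so the eigenspace has dimension 4 - 3 = 1: the geometric multiplicity is 1.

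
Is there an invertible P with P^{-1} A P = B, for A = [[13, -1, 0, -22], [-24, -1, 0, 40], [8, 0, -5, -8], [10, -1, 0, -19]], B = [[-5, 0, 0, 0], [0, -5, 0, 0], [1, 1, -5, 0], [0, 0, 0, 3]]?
Two matrices over a field are similar if and only if they have the same invariant factors.

Both A and B have characteristic polynomial (x - 3)(x + 5)^3 and minimal polynomial (x - 3)(x + 5)^2. Computing further, both have invariant factors x + 5, (x - 3)(x + 5)^2. Hence A and B are similar.

Yes.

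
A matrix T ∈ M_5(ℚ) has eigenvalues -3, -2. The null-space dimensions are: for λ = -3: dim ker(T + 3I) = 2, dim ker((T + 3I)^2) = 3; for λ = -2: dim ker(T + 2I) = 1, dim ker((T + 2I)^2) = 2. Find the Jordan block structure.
λ = -3: successive nullity increments [2, 1] count blocks of size ≥ k; block sizes are [2, 1].
λ = -2: successive nullity increments [1, 1] count blocks of size ≥ k; block sizes are [2].

Jordan blocks: (-3, 2), (-3, 1), (-2, 2)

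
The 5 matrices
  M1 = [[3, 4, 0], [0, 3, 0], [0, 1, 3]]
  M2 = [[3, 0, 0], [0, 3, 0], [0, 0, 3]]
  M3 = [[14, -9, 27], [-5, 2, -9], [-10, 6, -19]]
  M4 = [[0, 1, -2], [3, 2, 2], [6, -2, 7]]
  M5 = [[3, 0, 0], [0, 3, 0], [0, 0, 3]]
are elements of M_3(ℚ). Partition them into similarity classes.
3 classes: {M1, M4}, {M2, M5}, {M3}

Characteristic polynomials: χ_{M1} = (x - 3)^3, χ_{M2} = (x - 3)^3, χ_{M3} = (x + 1)^3, χ_{M4} = (x - 3)^3, χ_{M5} = (x - 3)^3.

{M1, M4}: invariant factors x - 3, (x - 3)^2.

{M2, M5}: invariant factors x - 3, x - 3, x - 3.

{M3}: invariant factors x + 1, (x + 1)^2.

Matrices are similar if and only if their invariant-factor lists agree; the partition into similarity classes is {M1, M4}, {M2, M5}, {M3}.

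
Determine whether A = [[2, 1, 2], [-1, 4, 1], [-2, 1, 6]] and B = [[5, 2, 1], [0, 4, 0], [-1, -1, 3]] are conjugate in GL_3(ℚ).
Two matrices over a field are similar if and only if they have the same invariant factors.

Both A and B have characteristic polynomial (x - 4)^3 and minimal polynomial (x - 4)^3. Computing further, both have invariant factors (x - 4)^3. Hence A and B are similar.

Yes.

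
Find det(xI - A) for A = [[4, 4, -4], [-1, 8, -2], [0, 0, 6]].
χ_A(x) = (x - 6)^3

xI - A = [[x - 4, -4, 4], [1, x - 8, 2], [0, 0, x - 6]].

Expanding det(xI - A) along the first row:
det(xI - A) = + (x - 4)·det([[x - 8, 2], [0, x - 6]]) - (-4)·det([[1, 2], [0, x - 6]]) + (4)·det([[1, x - 8], [0, 0]]).

Evaluating gives χ_A(x) = x^3 - 18x^2 + 108x - 216 = (x - 6)^3.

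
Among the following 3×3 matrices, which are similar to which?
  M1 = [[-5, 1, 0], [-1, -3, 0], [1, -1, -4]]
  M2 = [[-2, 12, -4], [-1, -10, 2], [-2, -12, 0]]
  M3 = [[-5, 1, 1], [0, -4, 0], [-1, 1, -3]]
1 class: {M1, M2, M3}

Characteristic polynomials: χ_{M1} = (x + 4)^3, χ_{M2} = (x + 4)^3, χ_{M3} = (x + 4)^3.

{M1, M2, M3}: invariant factors x + 4, (x + 4)^2.

Matrices are similar if and only if their invariant-factor lists agree; the partition into similarity classes is {M1, M2, M3}.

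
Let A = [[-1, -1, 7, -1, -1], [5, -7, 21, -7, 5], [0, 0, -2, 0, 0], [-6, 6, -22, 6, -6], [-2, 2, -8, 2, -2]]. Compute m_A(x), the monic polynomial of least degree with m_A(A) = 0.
m_A(x) = x(x + 2)^2

The characteristic polynomial factors as x^2(x + 2)^3. The minimal polynomial is ∏(x - λ)^{k_λ} where k_λ is the size of the largest Jordan block at λ.

For λ = -2: rank(A + 2I) = 3, and the largest Jordan block has size 2 (the smallest k with rank((A + 2I)^k) = rank((A + 2I)^(k+1))).
For λ = 0: rank(A) = 3, and the largest Jordan block has size 1 (the smallest k with rank(A^k) = rank(A^(k+1))).

So m_A(x) = x(x + 2)^2.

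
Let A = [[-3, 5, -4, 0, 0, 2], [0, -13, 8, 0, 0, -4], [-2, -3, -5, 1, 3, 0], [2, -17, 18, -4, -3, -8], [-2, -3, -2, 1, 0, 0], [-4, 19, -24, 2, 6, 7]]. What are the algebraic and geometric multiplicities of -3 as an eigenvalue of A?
algebraic multiplicity 6, geometric multiplicity 4

The characteristic polynomial is (x + 3)^6, so the factor x + 3 appears with exponent 6: the algebraic multiplicity is 6.

rank(A + 3I) = 2, so the eigenspace has dimension 6 - 2 = 4: the geometric multiplicity is 4.

Since 4 < 6, A is not diagonalizable.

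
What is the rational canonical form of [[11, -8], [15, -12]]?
R = [[0, 12], [1, -1]]

The invariant factors of A (the non-unit diagonal entries of the Smith normal form of xI - A over ℚ[x]) are (x - 3)(x + 4), each dividing the next. The characteristic polynomial is their product, (x - 3)(x + 4).

The rational canonical form is the block-diagonal matrix of companion matrices C(f_i):
R = [[0, 12], [1, -1]].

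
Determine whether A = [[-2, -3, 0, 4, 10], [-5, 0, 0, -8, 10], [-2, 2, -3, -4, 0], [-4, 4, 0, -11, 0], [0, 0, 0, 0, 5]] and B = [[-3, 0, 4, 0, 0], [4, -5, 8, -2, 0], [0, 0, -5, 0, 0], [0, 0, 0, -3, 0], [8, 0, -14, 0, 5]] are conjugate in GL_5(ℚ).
Both have characteristic polynomial (x - 5)(x + 3)^2(x + 5)^2, but the minimal polynomial of A is (x - 5)(x + 3)(x + 5)^2 while the minimal polynomial of B is (x - 5)(x + 3)(x + 5). The minimal polynomial is a similarity invariant, so A and B are not similar.

No.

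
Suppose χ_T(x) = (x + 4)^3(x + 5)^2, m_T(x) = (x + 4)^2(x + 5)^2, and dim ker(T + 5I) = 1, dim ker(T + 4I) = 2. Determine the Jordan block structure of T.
Jordan blocks: (-5, 2), (-4, 2), (-4, 1)

λ = -5: algebraic multiplicity 2 (exponent in χ_T), largest block size 2 (exponent in m_T), 1 block (geometric multiplicity). This forces block sizes [2].
λ = -4: algebraic multiplicity 3 (exponent in χ_T), largest block size 2 (exponent in m_T), 2 blocks (geometric multiplicity). These force block sizes [2, 1].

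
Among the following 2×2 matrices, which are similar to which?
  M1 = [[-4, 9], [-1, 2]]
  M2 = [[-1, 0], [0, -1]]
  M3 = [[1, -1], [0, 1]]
3 classes: {M1}, {M2}, {M3}

Characteristic polynomials: χ_{M1} = (x + 1)^2, χ_{M2} = (x + 1)^2, χ_{M3} = (x - 1)^2.

{M1}: invariant factors (x + 1)^2.

{M2}: invariant factors x + 1, x + 1.

{M3}: invariant factors (x - 1)^2.

Matrices are similar if and only if their invariant-factor lists agree; the partition into similarity classes is {M1}, {M2}, {M3}.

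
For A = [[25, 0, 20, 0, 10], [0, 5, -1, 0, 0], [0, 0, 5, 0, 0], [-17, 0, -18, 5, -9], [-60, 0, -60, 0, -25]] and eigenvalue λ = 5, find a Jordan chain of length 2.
v_1 = [[-2, 0, -1, 2, 6]]^T, v_2 = [[0, 1, 0, -2, 0]]^T

We seek v_1 ∈ ker((A - 5I)^2) \ ker(A - 5I), then set v_{i+1} = (A - 5I) v_i.

One such chain is v_1 = [[-2, 0, -1, 2, 6]]^T, v_2 = [[0, 1, 0, -2, 0]]^T. Check: (A - 5I) v_2 = [[0, 0, 0, 0, 0]]^T = 0.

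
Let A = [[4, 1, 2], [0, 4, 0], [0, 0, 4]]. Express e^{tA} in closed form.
A has Jordan form J = [[4, 1, 0], [0, 4, 0], [0, 0, 4]] with A = PJP^{-1}, so e^{tA} = P e^{tJ} P^{-1}.

For a Jordan block J_k(λ), e^{tJ_k(λ)} = e^{λt} · (I + tN + t^2 N^2/2! + ... + t^{k-1} N^{k-1}/(k-1)!) where N is the nilpotent superdiagonal part.

Assembling the blocks and conjugating back gives the entries of e^{tA} as shown above.

e^{tA} = [[e^{4*t}, t*e^{4*t}, 2*t*e^{4*t}], [0, e^{4*t}, 0], [0, 0, e^{4*t}]]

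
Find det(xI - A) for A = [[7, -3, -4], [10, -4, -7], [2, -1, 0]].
χ_A(x) = (x - 1)^3

xI - A = [[x - 7, 3, 4], [-10, x + 4, 7], [-2, 1, x]].

Expanding det(xI - A) along the first row:
det(xI - A) = + (x - 7)·det([[x + 4, 7], [1, x]]) - (3)·det([[-10, 7], [-2, x]]) + (4)·det([[-10, x + 4], [-2, 1]]).

Evaluating gives χ_A(x) = x^3 - 3x^2 + 3x - 1 = (x - 1)^3.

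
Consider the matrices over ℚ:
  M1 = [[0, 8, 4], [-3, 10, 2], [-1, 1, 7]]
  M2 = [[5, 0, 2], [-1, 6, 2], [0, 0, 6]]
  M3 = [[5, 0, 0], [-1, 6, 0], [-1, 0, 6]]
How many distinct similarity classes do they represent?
Characteristic polynomials: χ_{M1} = (x - 6)^2(x - 5), χ_{M2} = (x - 6)^2(x - 5), χ_{M3} = (x - 6)^2(x - 5).

{M1}: invariant factors (x - 6)^2(x - 5).

{M2, M3}: invariant factors x - 6, (x - 6)(x - 5).

Matrices are similar if and only if their invariant-factor lists agree; the partition into similarity classes is {M1}, {M2, M3}.

2 classes: {M1}, {M2, M3}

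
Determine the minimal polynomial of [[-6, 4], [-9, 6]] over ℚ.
m_A(x) = x^2

The characteristic polynomial factors as x^2. The minimal polynomial is ∏(x - λ)^{k_λ} where k_λ is the size of the largest Jordan block at λ.

For λ = 0: rank(A) = 1, and the largest Jordan block has size 2 (the smallest k with rank(A^k) = rank(A^(k+1))).

So m_A(x) = x^2.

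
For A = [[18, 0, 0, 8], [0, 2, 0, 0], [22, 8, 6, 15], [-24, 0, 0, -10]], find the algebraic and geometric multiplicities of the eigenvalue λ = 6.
algebraic multiplicity 2, geometric multiplicity 1

The characteristic polynomial is (x - 6)^2(x - 2)^2, so the factor x - 6 appears with exponent 2: the algebraic multiplicity is 2.

rank(A - 6I) = 3, so the eigenspace has dimension 4 - 3 = 1: the geometric multiplicity is 1.

Since 1 < 2, A is not diagonalizable.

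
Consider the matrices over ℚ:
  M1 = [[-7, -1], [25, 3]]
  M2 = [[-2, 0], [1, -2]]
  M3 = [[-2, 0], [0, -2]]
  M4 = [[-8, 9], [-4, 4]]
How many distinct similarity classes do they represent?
2 classes: {M1, M2, M4}, {M3}

Characteristic polynomials: χ_{M1} = (x + 2)^2, χ_{M2} = (x + 2)^2, χ_{M3} = (x + 2)^2, χ_{M4} = (x + 2)^2.

{M1, M2, M4}: invariant factors (x + 2)^2.

{M3}: invariant factors x + 2, x + 2.

Matrices are similar if and only if their invariant-factor lists agree; the partition into similarity classes is {M1, M2, M4}, {M3}.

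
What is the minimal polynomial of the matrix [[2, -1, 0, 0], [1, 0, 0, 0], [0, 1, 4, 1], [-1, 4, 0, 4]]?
The characteristic polynomial factors as (x - 4)^2(x - 1)^2. The minimal polynomial is ∏(x - λ)^{k_λ} where k_λ is the size of the largest Jordan block at λ.

For λ = 1: rank(A - I) = 3, and the largest Jordan block has size 2 (the smallest k with rank((A - I)^k) = rank((A - I)^(k+1))).
For λ = 4: rank(A - 4I) = 3, and the largest Jordan block has size 2 (the smallest k with rank((A - 4I)^k) = rank((A - 4I)^(k+1))).

So m_A(x) = (x - 4)^2(x - 1)^2.

m_A(x) = (x - 4)^2(x - 1)^2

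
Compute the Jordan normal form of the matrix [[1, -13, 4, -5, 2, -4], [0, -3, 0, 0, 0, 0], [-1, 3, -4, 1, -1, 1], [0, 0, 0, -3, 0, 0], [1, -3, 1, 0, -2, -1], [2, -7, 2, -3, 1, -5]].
J = [[-3, 1, 0, 0, 0, 0], [0, -3, 0, 0, 0, 0], [0, 0, -3, 1, 0, 0], [0, 0, 0, -3, 0, 0], [0, 0, 0, 0, -2, 1], [0, 0, 0, 0, 0, -2]]

The characteristic polynomial is det(xI - A) = (x + 2)^2(x + 3)^4, so the eigenvalues are -3 (algebraic multiplicity 4), -2 (algebraic multiplicity 2).

For λ = -3: rank(A + 3I) = 4, rank((A + 3I)^2) = 2. The eigenspace has dimension 6 - 4 = 2, so there are 2 Jordan blocks; the rank sequence gives block sizes [2, 2].

For λ = -2: rank(A + 2I) = 5, rank((A + 2I)^2) = 4. The eigenspace has dimension 6 - 5 = 1, so there is 1 Jordan block; the rank sequence gives block sizes [2].

Assembling the blocks gives the Jordan form J above.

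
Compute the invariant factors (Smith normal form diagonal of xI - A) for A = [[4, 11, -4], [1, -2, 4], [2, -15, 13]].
The Jordan structure of A has elementary divisors (x - 5)^3. Arranging the block sizes at each eigenvalue in decreasing order and taking row products gives the invariant factors.

Invariant factors (smallest first, each dividing the next): (x - 5)^3.

Check: the last factor (x - 5)^3 is the minimal polynomial, and the product (x - 5)^3 is the characteristic polynomial.

(x - 5)^3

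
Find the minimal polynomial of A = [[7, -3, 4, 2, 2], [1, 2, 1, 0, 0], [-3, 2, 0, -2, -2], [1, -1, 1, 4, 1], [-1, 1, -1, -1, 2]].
The characteristic polynomial factors as (x - 3)^5. The minimal polynomial is ∏(x - λ)^{k_λ} where k_λ is the size of the largest Jordan block at λ.

For λ = 3: rank(A - 3I) = 3, and the largest Jordan block has size 3 (the smallest k with rank((A - 3I)^k) = rank((A - 3I)^(k+1))).

So m_A(x) = (x - 3)^3.

m_A(x) = (x - 3)^3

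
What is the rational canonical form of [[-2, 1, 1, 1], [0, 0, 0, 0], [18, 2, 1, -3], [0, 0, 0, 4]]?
R = [[4, 0, 0, 0], [0, 0, 0, 0], [0, 1, 0, 20], [0, 0, 1, -1]]

The invariant factors of A (the non-unit diagonal entries of the Smith normal form of xI - A over ℚ[x]) are x - 4, x(x - 4)(x + 5), each dividing the next. The characteristic polynomial is their product, x(x - 4)^2(x + 5).

The rational canonical form is the block-diagonal matrix of companion matrices C(f_i):
R = [[4, 0, 0, 0], [0, 0, 0, 0], [0, 1, 0, 20], [0, 0, 1, -1]].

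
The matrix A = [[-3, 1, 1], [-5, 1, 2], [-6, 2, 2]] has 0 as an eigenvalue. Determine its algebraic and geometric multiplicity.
algebraic multiplicity 3, geometric multiplicity 1

The characteristic polynomial is x^3, so the factor x appears with exponent 3: the algebraic multiplicity is 3.

rank(A) = 2, so the eigenspace has dimension 3 - 2 = 1: the geometric multiplicity is 1.

Since 1 < 3, A is not diagonalizable.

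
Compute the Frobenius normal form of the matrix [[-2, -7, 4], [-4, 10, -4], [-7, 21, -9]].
The invariant factors of A (the non-unit diagonal entries of the Smith normal form of xI - A over ℚ[x]) are (x - 3)(x + 2)^2, each dividing the next. The characteristic polynomial is their product, (x - 3)(x + 2)^2.

The rational canonical form is the block-diagonal matrix of companion matrices C(f_i):
R = [[0, 0, 12], [1, 0, 8], [0, 1, -1]].

R = [[0, 0, 12], [1, 0, 8], [0, 1, -1]]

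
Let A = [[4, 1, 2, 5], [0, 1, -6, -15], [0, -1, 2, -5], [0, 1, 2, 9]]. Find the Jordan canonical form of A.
The characteristic polynomial is det(xI - A) = (x - 4)^4, so the eigenvalues are 4 (algebraic multiplicity 4).

For λ = 4: rank(A - 4I) = 1, rank((A - 4I)^2) = 0. The eigenspace has dimension 4 - 1 = 3, so there are 3 Jordan blocks; the rank sequence gives block sizes [2, 1, 1].

Assembling the blocks gives the Jordan form J above.

J = [[4, 1, 0, 0], [0, 4, 0, 0], [0, 0, 4, 0], [0, 0, 0, 4]]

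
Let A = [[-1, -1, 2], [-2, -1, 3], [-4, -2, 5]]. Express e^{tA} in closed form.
e^{tA} = [[(-t^2 - 2*t + 1)*e^{t}, -t*e^{t}, t*(t + 4)*e^{t}/2], [2*t*(-t - 1)*e^{t}, (1 - 2*t)*e^{t}, t*(t + 3)*e^{t}], [2*t*(-t - 2)*e^{t}, -2*t*e^{t}, (t^2 + 4*t + 1)*e^{t}]]

A has Jordan form J = [[1, 1, 0], [0, 1, 1], [0, 0, 1]] with A = PJP^{-1}, so e^{tA} = P e^{tJ} P^{-1}.

For a Jordan block J_k(λ), e^{tJ_k(λ)} = e^{λt} · (I + tN + t^2 N^2/2! + ... + t^{k-1} N^{k-1}/(k-1)!) where N is the nilpotent superdiagonal part.

Assembling the blocks and conjugating back gives the entries of e^{tA} as shown above.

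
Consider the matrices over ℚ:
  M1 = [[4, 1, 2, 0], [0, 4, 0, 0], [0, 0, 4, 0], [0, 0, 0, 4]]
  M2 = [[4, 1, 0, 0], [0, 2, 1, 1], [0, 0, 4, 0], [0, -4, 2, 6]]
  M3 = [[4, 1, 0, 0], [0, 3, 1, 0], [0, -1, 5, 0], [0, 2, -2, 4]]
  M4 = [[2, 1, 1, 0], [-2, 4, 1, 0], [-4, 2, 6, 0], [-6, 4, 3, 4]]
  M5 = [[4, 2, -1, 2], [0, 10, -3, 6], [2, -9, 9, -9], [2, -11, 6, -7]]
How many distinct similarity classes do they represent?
2 classes: {M1}, {M2, M3, M4, M5}

Characteristic polynomials: χ_{M1} = (x - 4)^4, χ_{M2} = (x - 4)^4, χ_{M3} = (x - 4)^4, χ_{M4} = (x - 4)^4, χ_{M5} = (x - 4)^4.

{M1}: invariant factors x - 4, x - 4, (x - 4)^2.

{M2, M3, M4, M5}: invariant factors x - 4, (x - 4)^3.

Matrices are similar if and only if their invariant-factor lists agree; the partition into similarity classes is {M1}, {M2, M3, M4, M5}.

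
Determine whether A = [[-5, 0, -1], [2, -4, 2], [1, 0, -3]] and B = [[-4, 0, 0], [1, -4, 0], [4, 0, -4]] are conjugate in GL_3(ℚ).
Yes.

Two matrices over a field are similar if and only if they have the same invariant factors.

Both A and B have characteristic polynomial (x + 4)^3 and minimal polynomial (x + 4)^2. Computing further, both have invariant factors x + 4, (x + 4)^2. Hence A and B are similar.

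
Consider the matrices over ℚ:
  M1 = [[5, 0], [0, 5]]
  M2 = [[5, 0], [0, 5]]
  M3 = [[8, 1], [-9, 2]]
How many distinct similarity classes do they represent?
Characteristic polynomials: χ_{M1} = (x - 5)^2, χ_{M2} = (x - 5)^2, χ_{M3} = (x - 5)^2.

{M1, M2}: invariant factors x - 5, x - 5.

{M3}: invariant factors (x - 5)^2.

Matrices are similar if and only if their invariant-factor lists agree; the partition into similarity classes is {M1, M2}, {M3}.

2 classes: {M1, M2}, {M3}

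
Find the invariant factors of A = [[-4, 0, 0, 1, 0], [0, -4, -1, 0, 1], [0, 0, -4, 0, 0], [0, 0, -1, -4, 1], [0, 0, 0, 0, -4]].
x + 4, x + 4, (x + 4)^3

The Jordan structure of A has elementary divisors (x + 4)^3, (x + 4), (x + 4). Arranging the block sizes at each eigenvalue in decreasing order and taking row products gives the invariant factors.

Invariant factors (smallest first, each dividing the next): x + 4, x + 4, (x + 4)^3.

Check: the last factor (x + 4)^3 is the minimal polynomial, and the product (x + 4)^5 is the characteristic polynomial.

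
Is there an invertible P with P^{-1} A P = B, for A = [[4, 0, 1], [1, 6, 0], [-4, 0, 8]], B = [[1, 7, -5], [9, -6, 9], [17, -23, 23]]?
Yes.

Two matrices over a field are similar if and only if they have the same invariant factors.

Both A and B have characteristic polynomial (x - 6)^3 and minimal polynomial (x - 6)^3. Computing further, both have invariant factors (x - 6)^3. Hence A and B are similar.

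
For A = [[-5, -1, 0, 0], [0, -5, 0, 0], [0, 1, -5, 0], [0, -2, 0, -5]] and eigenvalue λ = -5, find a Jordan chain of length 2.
v_1 = [[-6, 1, -2, -10]]^T, v_2 = [[-1, 0, 1, -2]]^T

We seek v_1 ∈ ker((A + 5I)^2) \ ker(A + 5I), then set v_{i+1} = (A + 5I) v_i.

One such chain is v_1 = [[-6, 1, -2, -10]]^T, v_2 = [[-1, 0, 1, -2]]^T. Check: (A + 5I) v_2 = [[0, 0, 0, 0]]^T = 0.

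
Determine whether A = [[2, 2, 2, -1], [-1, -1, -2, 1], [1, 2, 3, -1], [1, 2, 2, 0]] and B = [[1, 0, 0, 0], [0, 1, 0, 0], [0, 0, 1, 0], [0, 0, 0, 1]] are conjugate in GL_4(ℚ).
Both have characteristic polynomial (x - 1)^4, but the minimal polynomial of A is (x - 1)^2 while the minimal polynomial of B is x - 1. The minimal polynomial is a similarity invariant, so A and B are not similar.

No.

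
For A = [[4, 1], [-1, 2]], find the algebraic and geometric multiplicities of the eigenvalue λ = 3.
The characteristic polynomial is (x - 3)^2, so the factor x - 3 appears with exponent 2: the algebraic multiplicity is 2.

rank(A - 3I) = 1, so the eigenspace has dimension 2 - 1 = 1: the geometric multiplicity is 1.

Since 1 < 2, A is not diagonalizable.

algebraic multiplicity 2, geometric multiplicity 1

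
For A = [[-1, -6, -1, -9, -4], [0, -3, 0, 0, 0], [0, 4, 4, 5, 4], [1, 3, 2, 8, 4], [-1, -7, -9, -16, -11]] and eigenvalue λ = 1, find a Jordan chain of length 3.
v_1 = [[-1, 0, 0, 1, -1]]^T, v_2 = [[-3, 0, 1, 2, -3]]^T, v_3 = [[-1, 0, 1, 1, -2]]^T

We seek v_1 ∈ ker((A - I)^3) \ ker((A - I)^2), then set v_{i+1} = (A - I) v_i.

One such chain is v_1 = [[-1, 0, 0, 1, -1]]^T, v_2 = [[-3, 0, 1, 2, -3]]^T, v_3 = [[-1, 0, 1, 1, -2]]^T. Check: (A - I) v_3 = [[0, 0, 0, 0, 0]]^T = 0.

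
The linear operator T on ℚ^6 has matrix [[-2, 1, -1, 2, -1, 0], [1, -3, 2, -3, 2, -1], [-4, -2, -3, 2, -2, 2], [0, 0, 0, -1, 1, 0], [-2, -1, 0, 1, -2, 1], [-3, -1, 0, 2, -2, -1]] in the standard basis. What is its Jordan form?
J = [[-3, 1, 0, 0, 0, 0], [0, -3, 1, 0, 0, 0], [0, 0, -3, 0, 0, 0], [0, 0, 0, -1, 1, 0], [0, 0, 0, 0, -1, 1], [0, 0, 0, 0, 0, -1]]

The characteristic polynomial is det(xI - A) = (x + 1)^3(x + 3)^3, so the eigenvalues are -3 (algebraic multiplicity 3), -1 (algebraic multiplicity 3).

For λ = -3: rank(A + 3I) = 5, rank((A + 3I)^2) = 4, rank((A + 3I)^3) = 3. The eigenspace has dimension 6 - 5 = 1, so there is 1 Jordan block; the rank sequence gives block sizes [3].

For λ = -1: rank(A + I) = 5, rank((A + I)^2) = 4, rank((A + I)^3) = 3. The eigenspace has dimension 6 - 5 = 1, so there is 1 Jordan block; the rank sequence gives block sizes [3].

Assembling the blocks gives the Jordan form J above.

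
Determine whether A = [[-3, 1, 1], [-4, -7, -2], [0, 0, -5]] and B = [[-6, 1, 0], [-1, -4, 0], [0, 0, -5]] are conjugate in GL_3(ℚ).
Yes.

Two matrices over a field are similar if and only if they have the same invariant factors.

Both A and B have characteristic polynomial (x + 5)^3 and minimal polynomial (x + 5)^2. Computing further, both have invariant factors x + 5, (x + 5)^2. Hence A and B are similar.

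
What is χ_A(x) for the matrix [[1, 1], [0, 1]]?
xI - A = [[x - 1, -1], [0, x - 1]].

Expanding det(xI - A) along the first row:
det(xI - A) = + (x - 1)·det([[x - 1]]) - (-1)·det([[0]]).

Evaluating gives χ_A(x) = x^2 - 2x + 1 = (x - 1)^2.

χ_A(x) = (x - 1)^2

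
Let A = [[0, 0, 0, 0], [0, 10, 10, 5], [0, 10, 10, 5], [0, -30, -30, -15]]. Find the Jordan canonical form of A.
The characteristic polynomial is det(xI - A) = x^3(x - 5), so the eigenvalues are 0 (algebraic multiplicity 3), 5 (algebraic multiplicity 1).

For λ = 0: rank(A) = 1. The eigenspace has dimension 4 - 1 = 3, so there are 3 Jordan blocks; the rank sequence gives block sizes [1, 1, 1].

For λ = 5: algebraic multiplicity 1 gives one 1×1 block.

Assembling the blocks gives the Jordan form J above.

J = [[0, 0, 0, 0], [0, 0, 0, 0], [0, 0, 0, 0], [0, 0, 0, 5]]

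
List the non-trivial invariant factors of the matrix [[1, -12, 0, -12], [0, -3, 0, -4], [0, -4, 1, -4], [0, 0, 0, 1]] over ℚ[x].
x - 1, x - 1, (x - 1)(x + 3)

The Jordan structure of A has elementary divisors (x + 3), (x - 1), (x - 1), (x - 1). Arranging the block sizes at each eigenvalue in decreasing order and taking row products gives the invariant factors.

Invariant factors (smallest first, each dividing the next): x - 1, x - 1, (x - 1)(x + 3).

Check: the last factor (x - 1)(x + 3) is the minimal polynomial, and the product (x - 1)^3(x + 3) is the characteristic polynomial.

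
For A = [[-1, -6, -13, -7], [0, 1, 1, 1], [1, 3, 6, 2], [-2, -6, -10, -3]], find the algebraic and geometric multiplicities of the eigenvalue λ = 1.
The characteristic polynomial is x(x - 1)^3, so the factor x - 1 appears with exponent 3: the algebraic multiplicity is 3.

rank(A - I) = 2, so the eigenspace has dimension 4 - 2 = 2: the geometric multiplicity is 2.

Since 2 < 3, A is not diagonalizable.

algebraic multiplicity 3, geometric multiplicity 2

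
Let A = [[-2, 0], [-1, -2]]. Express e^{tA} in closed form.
A has Jordan form J = [[-2, 1], [0, -2]] with A = PJP^{-1}, so e^{tA} = P e^{tJ} P^{-1}.

For a Jordan block J_k(λ), e^{tJ_k(λ)} = e^{λt} · (I + tN + t^2 N^2/2! + ... + t^{k-1} N^{k-1}/(k-1)!) where N is the nilpotent superdiagonal part.

Assembling the blocks and conjugating back gives the entries of e^{tA} as shown above.

e^{tA} = [[e^{-2*t}, 0], [-t*e^{-2*t}, e^{-2*t}]]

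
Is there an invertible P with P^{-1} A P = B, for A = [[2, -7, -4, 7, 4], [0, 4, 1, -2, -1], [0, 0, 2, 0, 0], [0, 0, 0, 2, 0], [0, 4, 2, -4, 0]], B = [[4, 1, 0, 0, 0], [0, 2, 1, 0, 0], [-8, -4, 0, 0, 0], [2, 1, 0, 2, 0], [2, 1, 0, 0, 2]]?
Yes.

Two matrices over a field are similar if and only if they have the same invariant factors.

Both A and B have characteristic polynomial (x - 2)^5 and minimal polynomial (x - 2)^3. Computing further, both have invariant factors x - 2, x - 2, (x - 2)^3. Hence A and B are similar.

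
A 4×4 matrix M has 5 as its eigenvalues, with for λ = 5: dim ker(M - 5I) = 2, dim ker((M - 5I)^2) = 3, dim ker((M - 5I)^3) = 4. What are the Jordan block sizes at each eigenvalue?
λ = 5: successive nullity increments [2, 1, 1] count blocks of size ≥ k; block sizes are [3, 1].

Jordan blocks: (5, 3), (5, 1)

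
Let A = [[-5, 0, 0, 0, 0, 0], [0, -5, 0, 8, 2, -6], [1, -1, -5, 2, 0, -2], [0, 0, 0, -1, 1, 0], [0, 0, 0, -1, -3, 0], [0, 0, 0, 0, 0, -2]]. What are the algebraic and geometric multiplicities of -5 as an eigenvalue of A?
algebraic multiplicity 3, geometric multiplicity 2

The characteristic polynomial is (x + 2)^3(x + 5)^3, so the factor x + 5 appears with exponent 3: the algebraic multiplicity is 3.

rank(A + 5I) = 4, so the eigenspace has dimension 6 - 4 = 2: the geometric multiplicity is 2.

Since 2 < 3, A is not diagonalizable.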